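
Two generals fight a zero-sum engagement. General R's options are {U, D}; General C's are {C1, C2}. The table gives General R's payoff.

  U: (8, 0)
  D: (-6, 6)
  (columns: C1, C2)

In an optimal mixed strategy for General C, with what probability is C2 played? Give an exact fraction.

7/10

Row minima: U → 0, D → -6; maximin = 0.
Column maxima: C1 → 8, C2 → 6; minimax = 6.
0 ≠ 6, so there is no saddle point; optimal play is mixed.
Let General R play U with probability p. Expected payoff against C1: 8p + (-6)(1−p) = 14p − 6; against C2: 0p + 6(1−p) = −6p + 6.
Setting these equal: 14p − 6 = −6p + 6 ⇒ 20p = 12 ⇒ p = 3/5, and the value is (14)·(3/5) − 6 = 12/5.
For General C: with q = P(C1), equating U's and D's payoffs gives 8q = −12q + 6 ⇒ q = 3/10.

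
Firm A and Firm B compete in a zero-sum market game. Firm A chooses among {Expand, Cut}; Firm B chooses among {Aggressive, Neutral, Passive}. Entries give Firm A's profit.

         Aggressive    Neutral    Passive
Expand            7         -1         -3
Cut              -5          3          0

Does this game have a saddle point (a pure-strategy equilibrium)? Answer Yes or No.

Row minima: Expand → -3, Cut → -5; maximin = -3.
Column maxima: Aggressive → 7, Neutral → 3, Passive → 0; minimax = 0.
-3 ≠ 0, so no pure-strategy equilibrium exists.

No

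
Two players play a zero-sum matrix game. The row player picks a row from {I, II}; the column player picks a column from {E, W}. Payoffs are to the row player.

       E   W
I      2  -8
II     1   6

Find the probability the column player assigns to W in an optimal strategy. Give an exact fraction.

Row minima: I → -8, II → 1; maximin = 1.
Column maxima: E → 2, W → 6; minimax = 2.
1 ≠ 2, so there is no saddle point; optimal play is mixed.
Let the row player play I with probability p. Expected payoff against E: 2p + 1(1−p) = p + 1; against W: (-8)p + 6(1−p) = −14p + 6.
Setting these equal: p + 1 = −14p + 6 ⇒ 15p = 5 ⇒ p = 1/3, and the value is (1)·(1/3) + 1 = 4/3.
For the column player: with q = P(E), equating I's and II's payoffs gives 10q − 8 = −5q + 6 ⇒ q = 14/15.

1/15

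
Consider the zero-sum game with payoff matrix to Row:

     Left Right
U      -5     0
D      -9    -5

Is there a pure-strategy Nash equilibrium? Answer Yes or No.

Row minima: U → -5, D → -9; maximin = -5.
Column maxima: Left → -5, Right → 0; minimax = -5.
maximin = minimax = -5, so a saddle point exists.

Yes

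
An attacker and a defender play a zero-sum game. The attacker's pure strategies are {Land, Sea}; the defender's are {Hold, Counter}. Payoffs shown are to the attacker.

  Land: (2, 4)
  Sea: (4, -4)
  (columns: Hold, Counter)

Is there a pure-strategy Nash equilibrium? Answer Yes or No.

Row minima: Land → 2, Sea → -4; maximin = 2.
Column maxima: Hold → 4, Counter → 4; minimax = 4.
2 ≠ 4, so no pure-strategy equilibrium exists.

No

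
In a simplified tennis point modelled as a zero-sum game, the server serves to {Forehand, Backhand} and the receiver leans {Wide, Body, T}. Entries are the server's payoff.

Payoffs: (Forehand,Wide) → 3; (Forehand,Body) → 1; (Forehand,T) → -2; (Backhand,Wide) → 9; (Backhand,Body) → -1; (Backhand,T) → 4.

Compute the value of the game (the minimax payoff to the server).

1/4

Row minima: Forehand → -2, Backhand → -1; maximin = -1.
Column maxima: Wide → 9, Body → 1, T → 4; minimax = 1.
-1 ≠ 1, so there is no saddle point; optimal play is mixed.
Wide is strictly dominated by Body (it gives the server strictly more in every row), so the receiver never plays it.
On the remaining 2×2 (Forehand, Backhand vs Body, T):
Let the server play Forehand with probability p. Expected payoff against Body: 1p + (-1)(1−p) = 2p − 1; against T: (-2)p + 4(1−p) = −6p + 4.
Setting these equal: 2p − 1 = −6p + 4 ⇒ 8p = 5 ⇒ p = 5/8, and the value is (2)·(5/8) − 1 = 1/4.
For the receiver: with q = P(Body), equating Forehand's and Backhand's payoffs gives 3q − 2 = −5q + 4 ⇒ q = 3/4.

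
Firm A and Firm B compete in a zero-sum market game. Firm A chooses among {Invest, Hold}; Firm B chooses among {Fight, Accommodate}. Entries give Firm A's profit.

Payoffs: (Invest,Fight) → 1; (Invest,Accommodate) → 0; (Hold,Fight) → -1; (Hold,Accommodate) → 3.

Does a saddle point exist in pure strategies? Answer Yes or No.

Row minima: Invest → 0, Hold → -1; maximin = 0.
Column maxima: Fight → 1, Accommodate → 3; minimax = 1.
0 ≠ 1, so no pure-strategy equilibrium exists.

No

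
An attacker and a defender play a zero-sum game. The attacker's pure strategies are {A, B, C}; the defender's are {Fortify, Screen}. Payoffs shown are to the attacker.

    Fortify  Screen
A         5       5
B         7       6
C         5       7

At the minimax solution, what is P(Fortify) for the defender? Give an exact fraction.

Row minima: A → 5, B → 6, C → 5; maximin = 6.
Column maxima: Fortify → 7, Screen → 7; minimax = 7.
6 ≠ 7, so there is no saddle point; optimal play is mixed.
A is strictly dominated by B, so the attacker never plays it.
On the remaining 2×2 (B, C vs Fortify, Screen):
Let the attacker play B with probability p. Expected payoff against Fortify: 7p + 5(1−p) = 2p + 5; against Screen: 6p + 7(1−p) = −p + 7.
Setting these equal: 2p + 5 = −p + 7 ⇒ 3p = 2 ⇒ p = 2/3, and the value is (2)·(2/3) + 5 = 19/3.
For the defender: with q = P(Fortify), equating B's and C's payoffs gives q + 6 = −2q + 7 ⇒ q = 1/3.

1/3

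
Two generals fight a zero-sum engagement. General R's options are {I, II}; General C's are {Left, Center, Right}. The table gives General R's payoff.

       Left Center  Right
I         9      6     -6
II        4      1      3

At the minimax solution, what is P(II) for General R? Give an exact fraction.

Row minima: I → -6, II → 1; maximin = 1.
Column maxima: Left → 9, Center → 6, Right → 3; minimax = 3.
1 ≠ 3, so there is no saddle point; optimal play is mixed.
Left is strictly dominated by Center (it gives General R strictly more in every row), so General C never plays it.
On the remaining 2×2 (I, II vs Center, Right):
Let General R play I with probability p. Expected payoff against Center: 6p + 1(1−p) = 5p + 1; against Right: (-6)p + 3(1−p) = −9p + 3.
Setting these equal: 5p + 1 = −9p + 3 ⇒ 14p = 2 ⇒ p = 1/7, and the value is (5)·(1/7) + 1 = 12/7.
For General C: with q = P(Center), equating I's and II's payoffs gives 12q − 6 = −2q + 3 ⇒ q = 9/14.

6/7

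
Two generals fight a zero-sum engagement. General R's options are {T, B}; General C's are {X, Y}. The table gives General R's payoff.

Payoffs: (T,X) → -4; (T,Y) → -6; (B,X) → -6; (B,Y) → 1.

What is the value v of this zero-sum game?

-40/9

Row minima: T → -6, B → -6; maximin = -6.
Column maxima: X → -4, Y → 1; minimax = -4.
-6 ≠ -4, so there is no saddle point; optimal play is mixed.
Let General R play T with probability p. Expected payoff against X: (-4)p + (-6)(1−p) = 2p − 6; against Y: (-6)p + 1(1−p) = −7p + 1.
Setting these equal: 2p − 6 = −7p + 1 ⇒ 9p = 7 ⇒ p = 7/9, and the value is (2)·(7/9) − 6 = -40/9.
For General C: with q = P(X), equating T's and B's payoffs gives 2q − 6 = −7q + 1 ⇒ q = 7/9.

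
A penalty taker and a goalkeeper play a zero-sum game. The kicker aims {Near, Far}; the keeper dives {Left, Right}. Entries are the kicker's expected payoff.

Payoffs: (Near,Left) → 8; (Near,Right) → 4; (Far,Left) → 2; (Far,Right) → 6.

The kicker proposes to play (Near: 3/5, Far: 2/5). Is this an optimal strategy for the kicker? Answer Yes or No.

No

Against Left this mix gives (3/5)·8 + (2/5)·2 = 28/5.
Against Right this mix gives (3/5)·4 + (2/5)·6 = 24/5.
The keeper will play Right, holding the kicker to 24/5. Shifting weight toward the row that does better against Right would raise this floor (the equalizing mix achieves 5 against both Right and Left), so the proposed strategy is not optimal.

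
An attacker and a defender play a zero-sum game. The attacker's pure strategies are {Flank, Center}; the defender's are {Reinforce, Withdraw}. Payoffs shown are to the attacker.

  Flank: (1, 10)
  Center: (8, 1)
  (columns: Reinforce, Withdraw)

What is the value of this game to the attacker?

79/16

Row minima: Flank → 1, Center → 1; maximin = 1.
Column maxima: Reinforce → 8, Withdraw → 10; minimax = 8.
1 ≠ 8, so there is no saddle point; optimal play is mixed.
Let the attacker play Flank with probability p. Expected payoff against Reinforce: 1p + 8(1−p) = −7p + 8; against Withdraw: 10p + 1(1−p) = 9p + 1.
Setting these equal: −7p + 8 = 9p + 1 ⇒ −16p = -7 ⇒ p = 7/16, and the value is (-7)·(7/16) + 8 = 79/16.
For the defender: with q = P(Reinforce), equating Flank's and Center's payoffs gives −9q + 10 = 7q + 1 ⇒ q = 9/16.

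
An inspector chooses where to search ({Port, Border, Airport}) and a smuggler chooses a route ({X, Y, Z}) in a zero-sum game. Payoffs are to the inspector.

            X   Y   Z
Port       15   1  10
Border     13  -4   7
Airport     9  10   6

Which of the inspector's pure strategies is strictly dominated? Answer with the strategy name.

Port gives a strictly higher payoff than Border against every column: 15 > 13, 1 > -4, 10 > 7.
So Border is strictly dominated and the inspector never plays it.

Border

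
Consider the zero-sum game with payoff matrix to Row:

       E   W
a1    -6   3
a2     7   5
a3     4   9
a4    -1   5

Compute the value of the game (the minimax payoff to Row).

Row minima: a1 → -6, a2 → 5, a3 → 4, a4 → -1; maximin = 5.
Column maxima: E → 7, W → 9; minimax = 7.
5 ≠ 7, so there is no saddle point; optimal play is mixed.
a1 is strictly dominated by a2, so Row never plays it.
a4 is strictly dominated by a3, so Row never plays it.
On the remaining 2×2 (a2, a3 vs E, W):
Let Row play a2 with probability p. Expected payoff against E: 7p + 4(1−p) = 3p + 4; against W: 5p + 9(1−p) = −4p + 9.
Setting these equal: 3p + 4 = −4p + 9 ⇒ 7p = 5 ⇒ p = 5/7, and the value is (3)·(5/7) + 4 = 43/7.
For Column: with q = P(E), equating a2's and a3's payoffs gives 2q + 5 = −5q + 9 ⇒ q = 4/7.

43/7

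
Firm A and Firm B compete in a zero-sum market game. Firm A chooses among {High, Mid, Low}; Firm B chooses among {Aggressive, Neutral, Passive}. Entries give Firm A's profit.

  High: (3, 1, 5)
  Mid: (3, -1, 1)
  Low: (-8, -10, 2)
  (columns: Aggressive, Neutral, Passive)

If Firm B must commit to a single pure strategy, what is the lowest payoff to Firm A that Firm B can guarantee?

Column maxima: Aggressive → 3, Neutral → 1, Passive → 5.
The smallest of these is 1.

1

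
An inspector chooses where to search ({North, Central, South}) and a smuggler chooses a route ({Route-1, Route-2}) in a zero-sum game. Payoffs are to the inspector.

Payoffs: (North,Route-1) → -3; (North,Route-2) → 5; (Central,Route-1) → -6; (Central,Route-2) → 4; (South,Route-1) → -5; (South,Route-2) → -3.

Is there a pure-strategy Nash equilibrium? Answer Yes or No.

Row minima: North → -3, Central → -6, South → -5; maximin = -3.
Column maxima: Route-1 → -3, Route-2 → 5; minimax = -3.
maximin = minimax = -3, so a saddle point exists.

Yes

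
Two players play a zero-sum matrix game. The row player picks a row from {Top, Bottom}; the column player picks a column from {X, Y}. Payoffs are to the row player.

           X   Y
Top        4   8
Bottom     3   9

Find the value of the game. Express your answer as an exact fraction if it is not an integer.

Row minima: Top → 4, Bottom → 3; maximin = 4.
Column maxima: X → 4, Y → 9; minimax = 4.
Since maximin = minimax = 4, there is a saddle point and the value is 4.

4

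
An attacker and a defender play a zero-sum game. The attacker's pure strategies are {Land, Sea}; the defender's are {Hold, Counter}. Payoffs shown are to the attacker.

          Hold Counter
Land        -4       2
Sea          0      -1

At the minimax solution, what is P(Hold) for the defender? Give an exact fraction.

3/7

Row minima: Land → -4, Sea → -1; maximin = -1.
Column maxima: Hold → 0, Counter → 2; minimax = 0.
-1 ≠ 0, so there is no saddle point; optimal play is mixed.
Let the attacker play Land with probability p. Expected payoff against Hold: (-4)p + 0(1−p) = −4p; against Counter: 2p + (-1)(1−p) = 3p − 1.
Setting these equal: −4p = 3p − 1 ⇒ −7p = -1 ⇒ p = 1/7, and the value is (-4)·(1/7) = -4/7.
For the defender: with q = P(Hold), equating Land's and Sea's payoffs gives −6q + 2 = q − 1 ⇒ q = 3/7.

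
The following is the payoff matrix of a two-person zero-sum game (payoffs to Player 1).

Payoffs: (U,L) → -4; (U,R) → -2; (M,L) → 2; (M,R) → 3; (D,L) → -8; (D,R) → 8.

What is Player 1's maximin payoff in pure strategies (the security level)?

2

Row minima: U → -4, M → 2, D → -8.
The best of these is 2.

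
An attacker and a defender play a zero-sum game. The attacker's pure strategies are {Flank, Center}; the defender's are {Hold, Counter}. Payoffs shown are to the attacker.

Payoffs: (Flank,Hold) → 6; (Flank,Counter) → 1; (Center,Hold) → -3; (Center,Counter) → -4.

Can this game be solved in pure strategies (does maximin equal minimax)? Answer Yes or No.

Row minima: Flank → 1, Center → -4; maximin = 1.
Column maxima: Hold → 6, Counter → 1; minimax = 1.
maximin = minimax = 1, so a saddle point exists.

Yes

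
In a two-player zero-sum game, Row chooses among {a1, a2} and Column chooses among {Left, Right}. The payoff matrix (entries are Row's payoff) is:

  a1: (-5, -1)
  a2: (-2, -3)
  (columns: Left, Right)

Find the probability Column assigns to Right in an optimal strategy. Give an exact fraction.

Row minima: a1 → -5, a2 → -3; maximin = -3.
Column maxima: Left → -2, Right → -1; minimax = -2.
-3 ≠ -2, so there is no saddle point; optimal play is mixed.
Let Row play a1 with probability p. Expected payoff against Left: (-5)p + (-2)(1−p) = −3p − 2; against Right: (-1)p + (-3)(1−p) = 2p − 3.
Setting these equal: −3p − 2 = 2p − 3 ⇒ −5p = -1 ⇒ p = 1/5, and the value is (-3)·(1/5) − 2 = -13/5.
For Column: with q = P(Left), equating a1's and a2's payoffs gives −4q − 1 = q − 3 ⇒ q = 2/5.

3/5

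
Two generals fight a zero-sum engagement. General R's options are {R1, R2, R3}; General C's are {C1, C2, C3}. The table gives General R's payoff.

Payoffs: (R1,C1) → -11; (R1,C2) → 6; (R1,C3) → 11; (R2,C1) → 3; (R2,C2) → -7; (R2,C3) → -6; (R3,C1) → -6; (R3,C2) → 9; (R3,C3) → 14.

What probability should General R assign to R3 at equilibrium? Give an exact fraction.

Row minima: R1 → -11, R2 → -7, R3 → -6; maximin = -6.
Column maxima: C1 → 3, C2 → 9, C3 → 14; minimax = 3.
-6 ≠ 3, so there is no saddle point; optimal play is mixed.
R1 is strictly dominated by R3, so General R never plays it.
C3 is strictly dominated by C2 (it gives General R strictly more in every row), so General C never plays it.
On the remaining 2×2 (R2, R3 vs C1, C2):
Let General R play R2 with probability p. Expected payoff against C1: 3p + (-6)(1−p) = 9p − 6; against C2: (-7)p + 9(1−p) = −16p + 9.
Setting these equal: 9p − 6 = −16p + 9 ⇒ 25p = 15 ⇒ p = 3/5, and the value is (9)·(3/5) − 6 = -3/5.
For General C: with q = P(C1), equating R2's and R3's payoffs gives 10q − 7 = −15q + 9 ⇒ q = 16/25.

2/5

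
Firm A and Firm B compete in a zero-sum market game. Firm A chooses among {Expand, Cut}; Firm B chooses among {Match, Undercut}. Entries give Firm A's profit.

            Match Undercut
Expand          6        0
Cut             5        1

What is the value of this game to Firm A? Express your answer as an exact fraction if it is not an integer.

Row minima: Expand → 0, Cut → 1; maximin = 1.
Column maxima: Match → 6, Undercut → 1; minimax = 1.
Since maximin = minimax = 1, there is a saddle point and the value is 1.

1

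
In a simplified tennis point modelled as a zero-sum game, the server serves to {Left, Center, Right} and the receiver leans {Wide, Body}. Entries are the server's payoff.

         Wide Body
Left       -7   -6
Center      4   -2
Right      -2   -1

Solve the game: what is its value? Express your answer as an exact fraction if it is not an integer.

Row minima: Left → -7, Center → -2, Right → -2; maximin = -2.
Column maxima: Wide → 4, Body → -1; minimax = -1.
-2 ≠ -1, so there is no saddle point; optimal play is mixed.
Left is strictly dominated by Center, so the server never plays it.
On the remaining 2×2 (Center, Right vs Wide, Body):
Let the server play Center with probability p. Expected payoff against Wide: 4p + (-2)(1−p) = 6p − 2; against Body: (-2)p + (-1)(1−p) = −p − 1.
Setting these equal: 6p − 2 = −p − 1 ⇒ 7p = 1 ⇒ p = 1/7, and the value is (6)·(1/7) − 2 = -8/7.
For the receiver: with q = P(Wide), equating Center's and Right's payoffs gives 6q − 2 = −q − 1 ⇒ q = 1/7.

-8/7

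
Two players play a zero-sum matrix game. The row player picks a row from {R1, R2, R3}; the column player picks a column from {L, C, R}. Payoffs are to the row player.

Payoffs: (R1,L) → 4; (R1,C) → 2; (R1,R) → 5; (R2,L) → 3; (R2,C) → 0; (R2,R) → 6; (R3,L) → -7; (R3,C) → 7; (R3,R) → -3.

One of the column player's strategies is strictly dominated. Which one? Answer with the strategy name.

L holds the row player's payoff strictly below R in every row: 4 < 5, 3 < 6, -7 < -3.
So R is strictly dominated for the column player.

R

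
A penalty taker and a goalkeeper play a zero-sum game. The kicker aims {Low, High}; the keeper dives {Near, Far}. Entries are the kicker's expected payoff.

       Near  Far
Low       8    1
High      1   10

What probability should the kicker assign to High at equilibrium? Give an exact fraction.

Row minima: Low → 1, High → 1; maximin = 1.
Column maxima: Near → 8, Far → 10; minimax = 8.
1 ≠ 8, so there is no saddle point; optimal play is mixed.
Let the kicker play Low with probability p. Expected payoff against Near: 8p + 1(1−p) = 7p + 1; against Far: 1p + 10(1−p) = −9p + 10.
Setting these equal: 7p + 1 = −9p + 10 ⇒ 16p = 9 ⇒ p = 9/16, and the value is (7)·(9/16) + 1 = 79/16.
For the keeper: with q = P(Near), equating Low's and High's payoffs gives 7q + 1 = −9q + 10 ⇒ q = 9/16.

7/16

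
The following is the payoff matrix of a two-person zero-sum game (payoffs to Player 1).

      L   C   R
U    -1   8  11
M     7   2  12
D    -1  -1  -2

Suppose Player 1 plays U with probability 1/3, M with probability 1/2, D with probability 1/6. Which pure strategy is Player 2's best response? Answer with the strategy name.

If Player 2 plays L, Player 1's expected payoff is (1/3)·(-1) + (1/2)·7 + (1/6)·(-1) = 3.
If Player 2 plays C, Player 1's expected payoff is (1/3)·8 + (1/2)·2 + (1/6)·(-1) = 7/2.
If Player 2 plays R, Player 1's expected payoff is (1/3)·11 + (1/2)·12 + (1/6)·(-2) = 28/3.
Player 2 minimizes Player 1's payoff; the smallest is 3, so the best response is L.

L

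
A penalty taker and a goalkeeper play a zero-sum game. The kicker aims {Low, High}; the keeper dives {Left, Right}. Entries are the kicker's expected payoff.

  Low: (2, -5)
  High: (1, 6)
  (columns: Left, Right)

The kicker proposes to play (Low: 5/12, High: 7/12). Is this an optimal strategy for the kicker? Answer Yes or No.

Against Left this mix gives (5/12)·2 + (7/12)·1 = 17/12.
Against Right this mix gives (5/12)·(-5) + (7/12)·6 = 17/12.
All of the keeper's active replies (Left, Right) yield 17/12, and no column does worse for the kicker. The mix makes the keeper indifferent and guarantees 17/12, so it is optimal.

Yes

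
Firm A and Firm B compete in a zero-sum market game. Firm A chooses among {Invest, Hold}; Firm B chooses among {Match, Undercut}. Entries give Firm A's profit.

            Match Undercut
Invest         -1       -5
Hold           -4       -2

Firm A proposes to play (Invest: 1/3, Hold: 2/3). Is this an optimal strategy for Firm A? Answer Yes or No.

Against Match this mix gives (1/3)·(-1) + (2/3)·(-4) = -3.
Against Undercut this mix gives (1/3)·(-5) + (2/3)·(-2) = -3.
All of Firm B's active replies (Match, Undercut) yield -3, and no column does worse for Firm A. The mix makes Firm B indifferent and guarantees -3, so it is optimal.

Yes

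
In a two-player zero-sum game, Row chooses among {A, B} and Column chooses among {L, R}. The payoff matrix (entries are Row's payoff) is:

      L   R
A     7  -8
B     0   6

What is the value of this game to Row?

2

Row minima: A → -8, B → 0; maximin = 0.
Column maxima: L → 7, R → 6; minimax = 6.
0 ≠ 6, so there is no saddle point; optimal play is mixed.
Let Row play A with probability p. Expected payoff against L: 7p + 0(1−p) = 7p; against R: (-8)p + 6(1−p) = −14p + 6.
Setting these equal: 7p = −14p + 6 ⇒ 21p = 6 ⇒ p = 2/7, and the value is (7)·(2/7) = 2.
For Column: with q = P(L), equating A's and B's payoffs gives 15q − 8 = −6q + 6 ⇒ q = 2/3.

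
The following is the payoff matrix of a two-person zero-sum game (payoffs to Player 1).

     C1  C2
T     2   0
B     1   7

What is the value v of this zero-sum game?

Row minima: T → 0, B → 1; maximin = 1.
Column maxima: C1 → 2, C2 → 7; minimax = 2.
1 ≠ 2, so there is no saddle point; optimal play is mixed.
Let Player 1 play T with probability p. Expected payoff against C1: 2p + 1(1−p) = p + 1; against C2: 0p + 7(1−p) = −7p + 7.
Setting these equal: p + 1 = −7p + 7 ⇒ 8p = 6 ⇒ p = 3/4, and the value is (1)·(3/4) + 1 = 7/4.
For Player 2: with q = P(C1), equating T's and B's payoffs gives 2q = −6q + 7 ⇒ q = 7/8.

7/4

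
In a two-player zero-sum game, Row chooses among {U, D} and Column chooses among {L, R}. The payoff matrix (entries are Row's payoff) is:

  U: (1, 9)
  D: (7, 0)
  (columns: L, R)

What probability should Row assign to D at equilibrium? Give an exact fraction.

Row minima: U → 1, D → 0; maximin = 1.
Column maxima: L → 7, R → 9; minimax = 7.
1 ≠ 7, so there is no saddle point; optimal play is mixed.
Let Row play U with probability p. Expected payoff against L: 1p + 7(1−p) = −6p + 7; against R: 9p + 0(1−p) = 9p.
Setting these equal: −6p + 7 = 9p ⇒ −15p = -7 ⇒ p = 7/15, and the value is (-6)·(7/15) + 7 = 21/5.
For Column: with q = P(L), equating U's and D's payoffs gives −8q + 9 = 7q ⇒ q = 3/5.

8/15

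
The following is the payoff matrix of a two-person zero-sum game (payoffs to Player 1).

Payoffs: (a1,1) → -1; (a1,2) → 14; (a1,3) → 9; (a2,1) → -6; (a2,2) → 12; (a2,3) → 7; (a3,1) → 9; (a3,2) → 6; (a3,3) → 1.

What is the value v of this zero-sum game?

Row minima: a1 → -1, a2 → -6, a3 → 1; maximin = 1.
Column maxima: 1 → 9, 2 → 14, 3 → 9; minimax = 9.
1 ≠ 9, so there is no saddle point; optimal play is mixed.
a2 is strictly dominated by a1, so Player 1 never plays it.
2 is strictly dominated by 3 (it gives Player 1 strictly more in every row), so Player 2 never plays it.
On the remaining 2×2 (a1, a3 vs 1, 3):
Let Player 1 play a1 with probability p. Expected payoff against 1: (-1)p + 9(1−p) = −10p + 9; against 3: 9p + 1(1−p) = 8p + 1.
Setting these equal: −10p + 9 = 8p + 1 ⇒ −18p = -8 ⇒ p = 4/9, and the value is (-10)·(4/9) + 9 = 41/9.
For Player 2: with q = P(1), equating a1's and a3's payoffs gives −10q + 9 = 8q + 1 ⇒ q = 4/9.

41/9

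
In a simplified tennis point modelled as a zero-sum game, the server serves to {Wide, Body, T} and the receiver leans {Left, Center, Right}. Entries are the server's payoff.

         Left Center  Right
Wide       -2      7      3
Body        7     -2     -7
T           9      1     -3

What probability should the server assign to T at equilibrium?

5/17

Row minima: Wide → -2, Body → -7, T → -3; maximin = -2.
Column maxima: Left → 9, Center → 7, Right → 3; minimax = 3.
-2 ≠ 3, so there is no saddle point; optimal play is mixed.
Body is strictly dominated by T, so the server never plays it.
Center is strictly dominated by Right (it gives the server strictly more in every row), so the receiver never plays it.
On the remaining 2×2 (Wide, T vs Left, Right):
Let the server play Wide with probability p. Expected payoff against Left: (-2)p + 9(1−p) = −11p + 9; against Right: 3p + (-3)(1−p) = 6p − 3.
Setting these equal: −11p + 9 = 6p − 3 ⇒ −17p = -12 ⇒ p = 12/17, and the value is (-11)·(12/17) + 9 = 21/17.
For the receiver: with q = P(Left), equating Wide's and T's payoffs gives −5q + 3 = 12q − 3 ⇒ q = 6/17.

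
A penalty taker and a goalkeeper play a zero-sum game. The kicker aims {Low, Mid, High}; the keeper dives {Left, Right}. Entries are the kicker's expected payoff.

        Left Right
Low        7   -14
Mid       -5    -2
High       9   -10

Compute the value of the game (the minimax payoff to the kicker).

Row minima: Low → -14, Mid → -5, High → -10; maximin = -5.
Column maxima: Left → 9, Right → -2; minimax = -2.
-5 ≠ -2, so there is no saddle point; optimal play is mixed.
Low is strictly dominated by High, so the kicker never plays it.
On the remaining 2×2 (Mid, High vs Left, Right):
Let the kicker play Mid with probability p. Expected payoff against Left: (-5)p + 9(1−p) = −14p + 9; against Right: (-2)p + (-10)(1−p) = 8p − 10.
Setting these equal: −14p + 9 = 8p − 10 ⇒ −22p = -19 ⇒ p = 19/22, and the value is (-14)·(19/22) + 9 = -34/11.
For the keeper: with q = P(Left), equating Mid's and High's payoffs gives −3q − 2 = 19q − 10 ⇒ q = 4/11.

-34/11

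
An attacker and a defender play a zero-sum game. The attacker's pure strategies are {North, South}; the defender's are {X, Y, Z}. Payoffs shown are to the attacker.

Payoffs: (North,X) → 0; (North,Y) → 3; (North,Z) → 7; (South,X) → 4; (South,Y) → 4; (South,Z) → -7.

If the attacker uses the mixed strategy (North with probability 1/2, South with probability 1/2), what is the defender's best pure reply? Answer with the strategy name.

Z

If the defender plays X, the attacker's expected payoff is (1/2)·0 + (1/2)·4 = 2.
If the defender plays Y, the attacker's expected payoff is (1/2)·3 + (1/2)·4 = 7/2.
If the defender plays Z, the attacker's expected payoff is (1/2)·7 + (1/2)·(-7) = 0.
The defender minimizes the attacker's payoff; the smallest is 0, so the best response is Z.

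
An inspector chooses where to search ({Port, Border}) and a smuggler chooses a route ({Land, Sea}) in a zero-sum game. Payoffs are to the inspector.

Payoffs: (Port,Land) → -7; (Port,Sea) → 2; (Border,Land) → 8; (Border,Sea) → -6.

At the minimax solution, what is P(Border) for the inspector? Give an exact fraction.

9/23

Row minima: Port → -7, Border → -6; maximin = -6.
Column maxima: Land → 8, Sea → 2; minimax = 2.
-6 ≠ 2, so there is no saddle point; optimal play is mixed.
Let the inspector play Port with probability p. Expected payoff against Land: (-7)p + 8(1−p) = −15p + 8; against Sea: 2p + (-6)(1−p) = 8p − 6.
Setting these equal: −15p + 8 = 8p − 6 ⇒ −23p = -14 ⇒ p = 14/23, and the value is (-15)·(14/23) + 8 = -26/23.
For the smuggler: with q = P(Land), equating Port's and Border's payoffs gives −9q + 2 = 14q − 6 ⇒ q = 8/23.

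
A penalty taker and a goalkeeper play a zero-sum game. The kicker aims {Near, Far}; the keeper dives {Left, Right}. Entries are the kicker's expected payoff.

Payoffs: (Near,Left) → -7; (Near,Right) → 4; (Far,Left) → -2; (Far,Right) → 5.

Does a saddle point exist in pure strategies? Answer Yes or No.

Yes

Row minima: Near → -7, Far → -2; maximin = -2.
Column maxima: Left → -2, Right → 5; minimax = -2.
maximin = minimax = -2, so a saddle point exists.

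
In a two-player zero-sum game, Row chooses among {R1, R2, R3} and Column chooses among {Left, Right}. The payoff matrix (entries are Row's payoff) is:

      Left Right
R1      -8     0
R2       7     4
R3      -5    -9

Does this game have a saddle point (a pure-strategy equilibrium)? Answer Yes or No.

Yes

Row minima: R1 → -8, R2 → 4, R3 → -9; maximin = 4.
Column maxima: Left → 7, Right → 4; minimax = 4.
maximin = minimax = 4, so a saddle point exists.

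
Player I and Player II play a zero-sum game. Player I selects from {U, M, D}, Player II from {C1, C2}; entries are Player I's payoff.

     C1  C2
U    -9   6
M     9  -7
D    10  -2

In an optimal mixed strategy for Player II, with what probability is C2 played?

19/27

Row minima: U → -9, M → -7, D → -2; maximin = -2.
Column maxima: C1 → 10, C2 → 6; minimax = 6.
-2 ≠ 6, so there is no saddle point; optimal play is mixed.
M is strictly dominated by D, so Player I never plays it.
On the remaining 2×2 (U, D vs C1, C2):
Let Player I play U with probability p. Expected payoff against C1: (-9)p + 10(1−p) = −19p + 10; against C2: 6p + (-2)(1−p) = 8p − 2.
Setting these equal: −19p + 10 = 8p − 2 ⇒ −27p = -12 ⇒ p = 4/9, and the value is (-19)·(4/9) + 10 = 14/9.
For Player II: with q = P(C1), equating U's and D's payoffs gives −15q + 6 = 12q − 2 ⇒ q = 8/27.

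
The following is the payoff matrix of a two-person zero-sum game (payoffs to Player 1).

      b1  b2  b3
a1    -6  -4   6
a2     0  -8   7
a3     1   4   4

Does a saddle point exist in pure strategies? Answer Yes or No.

Row minima: a1 → -6, a2 → -8, a3 → 1; maximin = 1.
Column maxima: b1 → 1, b2 → 4, b3 → 7; minimax = 1.
maximin = minimax = 1, so a saddle point exists.

Yes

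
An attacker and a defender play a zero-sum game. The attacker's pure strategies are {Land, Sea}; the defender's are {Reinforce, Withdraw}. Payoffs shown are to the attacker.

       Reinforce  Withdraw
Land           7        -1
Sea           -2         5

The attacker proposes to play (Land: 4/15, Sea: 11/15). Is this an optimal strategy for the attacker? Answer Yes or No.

Against Reinforce this mix gives (4/15)·7 + (11/15)·(-2) = 2/5.
Against Withdraw this mix gives (4/15)·(-1) + (11/15)·5 = 17/5.
The defender will play Reinforce, holding the attacker to 2/5. Shifting weight toward the row that does better against Reinforce would raise this floor (the equalizing mix achieves 11/5 against both Reinforce and Withdraw), so the proposed strategy is not optimal.

No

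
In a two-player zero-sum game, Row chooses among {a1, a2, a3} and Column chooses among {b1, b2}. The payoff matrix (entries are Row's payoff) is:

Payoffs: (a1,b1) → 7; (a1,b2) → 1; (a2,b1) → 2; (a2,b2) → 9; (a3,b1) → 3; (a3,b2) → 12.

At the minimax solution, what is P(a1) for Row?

3/5

Row minima: a1 → 1, a2 → 2, a3 → 3; maximin = 3.
Column maxima: b1 → 7, b2 → 12; minimax = 7.
3 ≠ 7, so there is no saddle point; optimal play is mixed.
a2 is strictly dominated by a3, so Row never plays it.
On the remaining 2×2 (a1, a3 vs b1, b2):
Let Row play a1 with probability p. Expected payoff against b1: 7p + 3(1−p) = 4p + 3; against b2: 1p + 12(1−p) = −11p + 12.
Setting these equal: 4p + 3 = −11p + 12 ⇒ 15p = 9 ⇒ p = 3/5, and the value is (4)·(3/5) + 3 = 27/5.
For Column: with q = P(b1), equating a1's and a3's payoffs gives 6q + 1 = −9q + 12 ⇒ q = 11/15.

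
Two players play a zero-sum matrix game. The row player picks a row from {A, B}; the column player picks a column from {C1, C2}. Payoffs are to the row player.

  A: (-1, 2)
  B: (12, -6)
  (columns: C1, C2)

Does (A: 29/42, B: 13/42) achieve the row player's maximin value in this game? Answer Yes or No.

Against C1 this mix gives (29/42)·(-1) + (13/42)·12 = 127/42.
Against C2 this mix gives (29/42)·2 + (13/42)·(-6) = -10/21.
The column player will play C2, holding the row player to -10/21. Shifting weight toward the row that does better against C2 would raise this floor (the equalizing mix achieves 6/7 against both C2 and C1), so the proposed strategy is not optimal.

No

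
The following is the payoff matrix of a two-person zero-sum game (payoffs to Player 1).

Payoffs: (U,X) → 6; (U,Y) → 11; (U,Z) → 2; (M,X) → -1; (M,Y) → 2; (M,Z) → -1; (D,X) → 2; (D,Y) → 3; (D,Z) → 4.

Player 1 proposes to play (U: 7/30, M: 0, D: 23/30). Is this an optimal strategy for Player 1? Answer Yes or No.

Against X this mix gives (7/30)·6 + (23/30)·2 = 44/15.
Against Y this mix gives (7/30)·11 + (23/30)·3 = 73/15.
Against Z this mix gives (7/30)·2 + (23/30)·4 = 53/15.
Player 2 will play X, holding Player 1 to 44/15. Shifting weight toward the row that does better against X would raise this floor (the equalizing mix achieves 10/3 against both X and Z), so the proposed strategy is not optimal.

No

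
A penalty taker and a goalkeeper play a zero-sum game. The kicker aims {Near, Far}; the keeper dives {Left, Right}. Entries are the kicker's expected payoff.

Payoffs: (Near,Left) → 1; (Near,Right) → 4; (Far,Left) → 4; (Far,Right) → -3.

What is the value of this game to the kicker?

19/10

Row minima: Near → 1, Far → -3; maximin = 1.
Column maxima: Left → 4, Right → 4; minimax = 4.
1 ≠ 4, so there is no saddle point; optimal play is mixed.
Let the kicker play Near with probability p. Expected payoff against Left: 1p + 4(1−p) = −3p + 4; against Right: 4p + (-3)(1−p) = 7p − 3.
Setting these equal: −3p + 4 = 7p − 3 ⇒ −10p = -7 ⇒ p = 7/10, and the value is (-3)·(7/10) + 4 = 19/10.
For the keeper: with q = P(Left), equating Near's and Far's payoffs gives −3q + 4 = 7q − 3 ⇒ q = 7/10.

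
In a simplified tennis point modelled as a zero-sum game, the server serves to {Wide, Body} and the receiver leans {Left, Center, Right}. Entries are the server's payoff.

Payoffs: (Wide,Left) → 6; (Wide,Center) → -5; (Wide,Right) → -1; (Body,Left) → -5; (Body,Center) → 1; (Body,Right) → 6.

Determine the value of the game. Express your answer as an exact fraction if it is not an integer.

Row minima: Wide → -5, Body → -5; maximin = -5.
Column maxima: Left → 6, Center → 1, Right → 6; minimax = 1.
-5 ≠ 1, so there is no saddle point; optimal play is mixed.
Right is strictly dominated by Center (it gives the server strictly more in every row), so the receiver never plays it.
On the remaining 2×2 (Wide, Body vs Left, Center):
Let the server play Wide with probability p. Expected payoff against Left: 6p + (-5)(1−p) = 11p − 5; against Center: (-5)p + 1(1−p) = −6p + 1.
Setting these equal: 11p − 5 = −6p + 1 ⇒ 17p = 6 ⇒ p = 6/17, and the value is (11)·(6/17) − 5 = -19/17.
For the receiver: with q = P(Left), equating Wide's and Body's payoffs gives 11q − 5 = −6q + 1 ⇒ q = 6/17.

-19/17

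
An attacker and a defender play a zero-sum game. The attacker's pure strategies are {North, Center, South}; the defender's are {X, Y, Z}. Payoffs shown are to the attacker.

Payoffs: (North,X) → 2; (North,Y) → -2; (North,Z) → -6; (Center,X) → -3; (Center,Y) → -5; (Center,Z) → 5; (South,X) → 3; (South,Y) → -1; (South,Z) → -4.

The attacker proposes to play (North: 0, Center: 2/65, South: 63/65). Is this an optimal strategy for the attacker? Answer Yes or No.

Against X this mix gives (2/65)·(-3) + (63/65)·3 = 183/65.
Against Y this mix gives (2/65)·(-5) + (63/65)·(-1) = -73/65.
Against Z this mix gives (2/65)·5 + (63/65)·(-4) = -242/65.
The defender will play Z, holding the attacker to -242/65. Shifting weight toward the row that does better against Z would raise this floor (the equalizing mix achieves -25/13 against both Z and Y), so the proposed strategy is not optimal.

No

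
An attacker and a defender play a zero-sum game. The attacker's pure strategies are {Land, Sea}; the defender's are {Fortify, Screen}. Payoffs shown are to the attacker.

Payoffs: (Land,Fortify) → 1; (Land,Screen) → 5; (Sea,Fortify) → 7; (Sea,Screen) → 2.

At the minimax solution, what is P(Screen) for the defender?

Row minima: Land → 1, Sea → 2; maximin = 2.
Column maxima: Fortify → 7, Screen → 5; minimax = 5.
2 ≠ 5, so there is no saddle point; optimal play is mixed.
Let the attacker play Land with probability p. Expected payoff against Fortify: 1p + 7(1−p) = −6p + 7; against Screen: 5p + 2(1−p) = 3p + 2.
Setting these equal: −6p + 7 = 3p + 2 ⇒ −9p = -5 ⇒ p = 5/9, and the value is (-6)·(5/9) + 7 = 11/3.
For the defender: with q = P(Fortify), equating Land's and Sea's payoffs gives −4q + 5 = 5q + 2 ⇒ q = 1/3.

2/3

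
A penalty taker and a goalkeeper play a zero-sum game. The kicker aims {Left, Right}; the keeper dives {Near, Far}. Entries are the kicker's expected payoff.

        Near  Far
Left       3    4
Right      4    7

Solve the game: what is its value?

Row minima: Left → 3, Right → 4; maximin = 4.
Column maxima: Near → 4, Far → 7; minimax = 4.
Since maximin = minimax = 4, there is a saddle point and the value is 4.

4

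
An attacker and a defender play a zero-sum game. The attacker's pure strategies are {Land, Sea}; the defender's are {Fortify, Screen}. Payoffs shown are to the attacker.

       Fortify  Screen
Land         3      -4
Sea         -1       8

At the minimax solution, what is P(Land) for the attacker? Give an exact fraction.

9/16

Row minima: Land → -4, Sea → -1; maximin = -1.
Column maxima: Fortify → 3, Screen → 8; minimax = 3.
-1 ≠ 3, so there is no saddle point; optimal play is mixed.
Let the attacker play Land with probability p. Expected payoff against Fortify: 3p + (-1)(1−p) = 4p − 1; against Screen: (-4)p + 8(1−p) = −12p + 8.
Setting these equal: 4p − 1 = −12p + 8 ⇒ 16p = 9 ⇒ p = 9/16, and the value is (4)·(9/16) − 1 = 5/4.
For the defender: with q = P(Fortify), equating Land's and Sea's payoffs gives 7q − 4 = −9q + 8 ⇒ q = 3/4.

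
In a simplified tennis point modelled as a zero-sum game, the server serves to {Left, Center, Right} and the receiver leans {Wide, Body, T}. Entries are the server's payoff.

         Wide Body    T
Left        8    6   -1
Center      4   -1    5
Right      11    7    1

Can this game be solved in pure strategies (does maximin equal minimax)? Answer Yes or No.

Row minima: Left → -1, Center → -1, Right → 1; maximin = 1.
Column maxima: Wide → 11, Body → 7, T → 5; minimax = 5.
1 ≠ 5, so no pure-strategy equilibrium exists.

No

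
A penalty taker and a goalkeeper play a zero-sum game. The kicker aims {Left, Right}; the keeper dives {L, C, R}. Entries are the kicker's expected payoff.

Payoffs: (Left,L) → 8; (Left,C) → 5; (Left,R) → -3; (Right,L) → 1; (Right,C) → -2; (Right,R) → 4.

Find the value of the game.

1

Row minima: Left → -3, Right → -2; maximin = -2.
Column maxima: L → 8, C → 5, R → 4; minimax = 4.
-2 ≠ 4, so there is no saddle point; optimal play is mixed.
L is strictly dominated by C (it gives the kicker strictly more in every row), so the keeper never plays it.
On the remaining 2×2 (Left, Right vs C, R):
Let the kicker play Left with probability p. Expected payoff against C: 5p + (-2)(1−p) = 7p − 2; against R: (-3)p + 4(1−p) = −7p + 4.
Setting these equal: 7p − 2 = −7p + 4 ⇒ 14p = 6 ⇒ p = 3/7, and the value is (7)·(3/7) − 2 = 1.
For the keeper: with q = P(C), equating Left's and Right's payoffs gives 8q − 3 = −6q + 4 ⇒ q = 1/2.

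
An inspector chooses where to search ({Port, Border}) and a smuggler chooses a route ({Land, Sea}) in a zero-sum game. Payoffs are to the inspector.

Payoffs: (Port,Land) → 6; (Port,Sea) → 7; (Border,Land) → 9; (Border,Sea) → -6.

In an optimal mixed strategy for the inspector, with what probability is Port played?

Row minima: Port → 6, Border → -6; maximin = 6.
Column maxima: Land → 9, Sea → 7; minimax = 7.
6 ≠ 7, so there is no saddle point; optimal play is mixed.
Let the inspector play Port with probability p. Expected payoff against Land: 6p + 9(1−p) = −3p + 9; against Sea: 7p + (-6)(1−p) = 13p − 6.
Setting these equal: −3p + 9 = 13p − 6 ⇒ −16p = -15 ⇒ p = 15/16, and the value is (-3)·(15/16) + 9 = 99/16.
For the smuggler: with q = P(Land), equating Port's and Border's payoffs gives −q + 7 = 15q − 6 ⇒ q = 13/16.

15/16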